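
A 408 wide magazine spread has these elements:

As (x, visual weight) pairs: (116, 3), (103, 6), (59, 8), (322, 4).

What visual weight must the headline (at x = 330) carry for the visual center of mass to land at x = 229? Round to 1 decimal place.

Fixed elements: Σw = 3 + 6 + 8 + 4 = 21, Σw·x = 3·116 + 6·103 + 8·59 + 4·322 = 2726.
Set Σw·x/Σw = 229: (2726 + 330w) = 229·(21 + w).
Solving: w = (229·21 − 2726) / (330 − 229) = 2083 / 101 ≈ 20.62.

w ≈ 20.6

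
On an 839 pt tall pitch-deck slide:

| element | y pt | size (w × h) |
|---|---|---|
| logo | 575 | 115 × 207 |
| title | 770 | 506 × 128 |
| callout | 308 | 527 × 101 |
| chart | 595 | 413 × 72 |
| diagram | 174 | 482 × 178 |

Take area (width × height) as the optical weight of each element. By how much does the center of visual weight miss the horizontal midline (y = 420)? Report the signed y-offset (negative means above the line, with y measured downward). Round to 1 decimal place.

Taking area as weight: logo 115·207 = 23805, title 506·128 = 64768, callout 527·101 = 53227, chart 413·72 = 29736, diagram 482·178 = 85796. Sum 257332.
y-moment: 23805·575 + 64768·770 + 53227·308 + 29736·595 + 85796·174 = 112574575; centroid 112574575/257332 ≈ 437.47.
Offset from y = 420: 437.47 − 420 ≈ 17.47.

≈ 17.5 pt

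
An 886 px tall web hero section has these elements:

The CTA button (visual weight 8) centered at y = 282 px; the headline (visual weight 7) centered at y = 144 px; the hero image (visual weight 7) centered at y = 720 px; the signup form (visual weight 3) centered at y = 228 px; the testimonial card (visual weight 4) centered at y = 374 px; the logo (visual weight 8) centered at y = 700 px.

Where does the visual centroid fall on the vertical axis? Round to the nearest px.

y ≈ 435

Total weight = 8 + 7 + 7 + 3 + 4 + 8 = 37.
Σw·y = 8·282 + 7·144 + 7·720 + 3·228 + 4·374 + 8·700 = 16084, so ȳ = 16084/37 ≈ 434.70.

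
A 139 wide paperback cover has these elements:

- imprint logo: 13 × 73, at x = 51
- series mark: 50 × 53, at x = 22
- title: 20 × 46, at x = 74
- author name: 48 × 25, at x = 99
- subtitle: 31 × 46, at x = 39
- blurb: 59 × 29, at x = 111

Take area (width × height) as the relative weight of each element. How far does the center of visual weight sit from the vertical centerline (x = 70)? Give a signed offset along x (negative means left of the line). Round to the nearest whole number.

≈ -9

Areas → weights: imprint logo 13·73 = 949, series mark 50·53 = 2650, title 20·46 = 920, author name 48·25 = 1200, subtitle 31·46 = 1426, blurb 59·29 = 1711; Σw = 8856.
Σw·x = 949·51 + 2650·22 + 920·74 + 1200·99 + 1426·39 + 1711·111 = 539114, so x̄ = 539114/8856 ≈ 60.88.
Against x = 70, that's 60.88 − 70 = -9.12.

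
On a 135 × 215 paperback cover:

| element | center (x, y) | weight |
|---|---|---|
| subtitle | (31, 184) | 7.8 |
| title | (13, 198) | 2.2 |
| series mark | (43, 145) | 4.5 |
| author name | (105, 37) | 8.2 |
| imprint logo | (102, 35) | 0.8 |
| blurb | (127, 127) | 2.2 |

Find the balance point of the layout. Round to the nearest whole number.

Total weight = 7.8 + 2.2 + 4.5 + 8.2 + 0.8 + 2.2 = 25.7.
x: moment 1685.9 / weight 25.7 ≈ 65.60
Σw·y = 3134.1; ȳ = 3134.1/25.7 ≈ 121.95.

(66, 122)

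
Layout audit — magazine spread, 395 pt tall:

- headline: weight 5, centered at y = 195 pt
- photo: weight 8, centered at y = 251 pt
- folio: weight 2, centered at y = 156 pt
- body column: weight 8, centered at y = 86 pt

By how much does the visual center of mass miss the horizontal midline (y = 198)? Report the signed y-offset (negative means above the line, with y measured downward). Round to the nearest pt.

≈ -25 pt

Weights sum to 5 + 8 + 2 + 8 = 23.
y-moment: 5·195 + 8·251 + 2·156 + 8·86 = 3983; centroid 3983/23 ≈ 173.17.
Difference: 173.17 − 198 ≈ -24.83.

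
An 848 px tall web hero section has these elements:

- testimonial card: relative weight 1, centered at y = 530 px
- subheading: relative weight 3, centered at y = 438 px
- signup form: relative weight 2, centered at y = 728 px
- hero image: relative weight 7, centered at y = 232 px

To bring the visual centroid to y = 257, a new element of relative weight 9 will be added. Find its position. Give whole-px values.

New total weight: (1 + 3 + 2 + 7) + 9 = 22.
y: need Σw·y = 22·257 = 5654. Existing = 1·530 + 3·438 + 2·728 + 7·232 = 4924. Remainder 730 / 9 ≈ 81.11.

y ≈ 81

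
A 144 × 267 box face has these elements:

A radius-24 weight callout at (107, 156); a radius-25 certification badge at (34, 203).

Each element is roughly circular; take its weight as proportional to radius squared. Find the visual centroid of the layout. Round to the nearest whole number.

(69, 180)

Weights ∝ r²: weight callout 24² = 576, certification badge 25² = 625; Σw = 1201.
Σw·x = 576·107 + 625·34 = 82882, so x̄ = 82882/1201 ≈ 69.01.
Σw·y = 576·156 + 625·203 = 216731, so ȳ = 216731/1201 ≈ 180.46.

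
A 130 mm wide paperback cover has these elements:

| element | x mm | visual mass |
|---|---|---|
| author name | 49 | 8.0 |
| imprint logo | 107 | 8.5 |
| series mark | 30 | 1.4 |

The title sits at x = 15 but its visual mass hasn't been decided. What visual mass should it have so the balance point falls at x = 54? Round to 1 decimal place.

w ≈ 9.7

Known weights sum to 8.0 + 8.5 + 1.4 = 17.9; their moment is 8.0·49 + 8.5·107 + 1.4·30 = 1343.5.
Balance at x = 54 requires (1343.5 + w·15) / (17.9 + w) = 54.
So w = (54·17.9 − 1343.5)/(15 − 54) = -376.9/-39 ≈ 9.66.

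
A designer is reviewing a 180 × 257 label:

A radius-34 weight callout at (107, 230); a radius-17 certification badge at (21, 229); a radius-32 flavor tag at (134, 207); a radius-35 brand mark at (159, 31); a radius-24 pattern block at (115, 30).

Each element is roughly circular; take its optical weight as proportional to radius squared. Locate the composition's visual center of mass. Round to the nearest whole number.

(124, 140)

Weights ∝ r²: weight callout 34² = 1156, certification badge 17² = 289, flavor tag 32² = 1024, brand mark 35² = 1225, pattern block 24² = 576; Σw = 4270.
x: (1156·107 + 289·21 + 1024·134 + 1225·159 + 576·115) / 4270 = 527992 / 4270 ≈ 123.65
y: (1156·230 + 289·229 + 1024·207 + 1225·31 + 576·30) / 4270 = 599284 / 4270 ≈ 140.35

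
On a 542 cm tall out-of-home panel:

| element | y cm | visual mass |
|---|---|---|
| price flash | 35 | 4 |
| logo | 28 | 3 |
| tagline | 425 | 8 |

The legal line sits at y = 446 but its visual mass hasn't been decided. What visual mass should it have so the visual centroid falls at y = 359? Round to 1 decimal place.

w ≈ 20.2

Fixed elements: Σw = 4 + 3 + 8 = 15, Σw·y = 4·35 + 3·28 + 8·425 = 3624.
Balance at y = 359 requires (3624 + w·446) / (15 + w) = 359.
So w = (359·15 − 3624)/(446 − 359) = 1761/87 ≈ 20.24.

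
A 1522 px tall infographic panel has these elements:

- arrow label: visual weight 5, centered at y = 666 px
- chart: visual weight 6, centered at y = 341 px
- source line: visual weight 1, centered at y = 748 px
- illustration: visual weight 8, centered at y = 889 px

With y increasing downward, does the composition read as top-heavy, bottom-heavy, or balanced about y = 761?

Σw = 5 + 6 + 1 + 8 = 20.
Σw·y = 5·666 + 6·341 + 1·748 + 8·889 = 13236, so ȳ = 13236/20 ≈ 661.80.
Since 661.8 is above (smaller y than) 761, the composition reads top-heavy.

top-heavy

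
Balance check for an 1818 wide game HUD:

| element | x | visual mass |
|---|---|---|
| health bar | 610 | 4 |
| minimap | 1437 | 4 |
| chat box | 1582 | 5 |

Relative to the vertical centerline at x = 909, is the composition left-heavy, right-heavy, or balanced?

Σw = 4 + 4 + 5 = 13.
Σw·x = 4·610 + 4·1437 + 5·1582 = 16098, so x̄ = 16098/13 ≈ 1238.31.
1238.3 vs midline 909 → right-heavy.

right-heavy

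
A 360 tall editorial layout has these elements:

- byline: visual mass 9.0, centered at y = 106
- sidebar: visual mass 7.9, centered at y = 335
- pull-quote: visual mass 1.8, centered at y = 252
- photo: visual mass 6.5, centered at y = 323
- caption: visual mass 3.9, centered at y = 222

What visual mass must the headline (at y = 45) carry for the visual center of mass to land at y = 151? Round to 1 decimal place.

Known weights sum to 9.0 + 7.9 + 1.8 + 6.5 + 3.9 = 29.1; their moment is 9.0·106 + 7.9·335 + 1.8·252 + 6.5·323 + 3.9·222 = 7019.4.
For the centroid to hit 151: (7019.4 + w·45) / (29.1 + w) = 151.
Rearranging, w·(45 − 151) = 151·29.1 − 7019.4 = -2625.3, so w ≈ -2625.3/-106 = 24.77.

w ≈ 24.8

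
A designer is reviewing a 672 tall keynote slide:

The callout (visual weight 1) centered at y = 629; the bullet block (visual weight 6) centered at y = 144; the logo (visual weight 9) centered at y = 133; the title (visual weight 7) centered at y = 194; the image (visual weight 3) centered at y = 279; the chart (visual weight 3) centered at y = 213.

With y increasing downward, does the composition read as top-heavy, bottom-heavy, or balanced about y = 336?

top-heavy

Σw = 1 + 6 + 9 + 7 + 3 + 3 = 29.
y: moment 5524 / weight 29 ≈ 190.48
Since 190.5 is above (smaller y than) 336, the composition reads top-heavy.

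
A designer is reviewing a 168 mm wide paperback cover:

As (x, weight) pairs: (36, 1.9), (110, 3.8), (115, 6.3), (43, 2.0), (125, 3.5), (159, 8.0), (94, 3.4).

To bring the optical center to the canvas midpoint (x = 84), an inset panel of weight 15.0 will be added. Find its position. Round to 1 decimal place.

New total weight: (1.9 + 3.8 + 6.3 + 2.0 + 3.5 + 8.0 + 3.4) + 15.0 = 43.9.
Along x: (3326.0 + 15.0·x) / 43.9 = 84 (existing moment 1.9·36 + 3.8·110 + 6.3·115 + 2.0·43 + 3.5·125 + 8.0·159 + 3.4·94 = 3326.0) ⇒ x = (3687.6 − 3326.0) / 15.0 ≈ 24.11.

x ≈ 24.1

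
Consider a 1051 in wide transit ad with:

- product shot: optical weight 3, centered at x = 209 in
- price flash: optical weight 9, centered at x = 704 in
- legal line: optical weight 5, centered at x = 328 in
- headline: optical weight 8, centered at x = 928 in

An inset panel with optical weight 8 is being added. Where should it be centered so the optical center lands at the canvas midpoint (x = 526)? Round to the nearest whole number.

x ≈ 166

New total weight: (3 + 9 + 5 + 8) + 8 = 33.
Along x: (16027 + 8·x) / 33 = 526 (existing moment 3·209 + 9·704 + 5·328 + 8·928 = 16027) ⇒ x = (17358 − 16027) / 8 ≈ 166.38.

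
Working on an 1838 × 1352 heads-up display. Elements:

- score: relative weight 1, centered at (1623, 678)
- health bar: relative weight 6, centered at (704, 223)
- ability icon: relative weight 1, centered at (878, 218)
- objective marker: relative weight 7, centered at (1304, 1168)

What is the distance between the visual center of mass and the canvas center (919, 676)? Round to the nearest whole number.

Weights sum to 1 + 6 + 1 + 7 = 15.
Σw·x = 1·1623 + 6·704 + 1·878 + 7·1304 = 15853, so x̄ = 15853/15 ≈ 1056.87.
Σw·y = 1·678 + 6·223 + 1·218 + 7·1168 = 10410, so ȳ = 10410/15 ≈ 694.00.
Relative to (919, 676): Δ = (137.87, 18.00); |Δ| = √(137.87² + 18.00²) ≈ 139.04.

≈ 139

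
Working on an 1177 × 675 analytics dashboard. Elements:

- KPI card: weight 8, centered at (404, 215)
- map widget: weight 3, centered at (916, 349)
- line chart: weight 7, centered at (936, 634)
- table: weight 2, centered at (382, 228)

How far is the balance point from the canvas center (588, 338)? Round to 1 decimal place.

≈ 89.0

Σw = 8 + 3 + 7 + 2 = 20.
Σw·x = 8·404 + 3·916 + 7·936 + 2·382 = 13296, so x̄ = 13296/20 ≈ 664.80.
Σw·y = 8·215 + 3·349 + 7·634 + 2·228 = 7661, so ȳ = 7661/20 ≈ 383.05.
Offset from (588, 338): Δx ≈ 76.80, Δy ≈ 45.05; distance = √(Δx² + Δy²) ≈ 89.04.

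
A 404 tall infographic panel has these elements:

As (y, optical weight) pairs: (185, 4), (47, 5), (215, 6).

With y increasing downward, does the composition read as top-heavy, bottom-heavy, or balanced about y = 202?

Σw = 4 + 5 + 6 = 15.
Σw·y = 4·185 + 5·47 + 6·215 = 2265, so ȳ = 2265/15 ≈ 151.00.
151.0 lies above (smaller y than) the midline 202, so the layout is top-heavy.

top-heavy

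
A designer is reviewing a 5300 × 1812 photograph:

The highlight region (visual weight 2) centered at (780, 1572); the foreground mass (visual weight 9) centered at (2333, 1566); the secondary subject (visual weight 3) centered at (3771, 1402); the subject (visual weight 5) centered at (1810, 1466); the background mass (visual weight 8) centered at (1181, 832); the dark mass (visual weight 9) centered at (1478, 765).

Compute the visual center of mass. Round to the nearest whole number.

(1824, 1175)

Total weight = 2 + 9 + 3 + 5 + 8 + 9 = 36.
x: moment 65670 / weight 36 ≈ 1824.17
y: moment 42315 / weight 36 ≈ 1175.42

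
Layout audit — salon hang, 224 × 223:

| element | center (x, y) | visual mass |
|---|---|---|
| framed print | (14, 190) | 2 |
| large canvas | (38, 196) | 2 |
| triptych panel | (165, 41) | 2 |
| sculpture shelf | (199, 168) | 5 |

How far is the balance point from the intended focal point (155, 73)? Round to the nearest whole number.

Weights sum to 2 + 2 + 2 + 5 = 11.
x: (2·14 + 2·38 + 2·165 + 5·199) / 11 = 1429 / 11 ≈ 129.91
y: (2·190 + 2·196 + 2·41 + 5·168) / 11 = 1694 / 11 ≈ 154.00
From (155, 73): dx = -25.09, dy = 81.00, so the distance is √(dx²+dy²) ≈ 84.80.

≈ 85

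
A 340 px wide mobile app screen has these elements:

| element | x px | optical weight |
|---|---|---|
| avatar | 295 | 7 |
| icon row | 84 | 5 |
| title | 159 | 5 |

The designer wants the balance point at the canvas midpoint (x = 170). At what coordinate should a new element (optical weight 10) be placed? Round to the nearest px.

x ≈ 131

After adding the new element, total weight = 7 + 5 + 5 + 10 = 27.
x: target moment 27×170 = 4590; current 7·295 + 5·84 + 5·159 = 3280; the new element supplies 1310, so x = 1310/10 ≈ 131.00.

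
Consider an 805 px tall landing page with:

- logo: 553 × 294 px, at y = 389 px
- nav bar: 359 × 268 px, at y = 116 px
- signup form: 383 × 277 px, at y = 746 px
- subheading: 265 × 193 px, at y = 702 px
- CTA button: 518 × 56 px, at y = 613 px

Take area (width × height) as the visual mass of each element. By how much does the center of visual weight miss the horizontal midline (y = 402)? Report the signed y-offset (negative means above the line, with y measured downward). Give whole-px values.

Areas: logo 553·294 = 162582, nav bar 359·268 = 96212, signup form 383·277 = 106091, subheading 265·193 = 51145, CTA button 518·56 = 29008. Total weight = 445038.
Σw·y = 162582·389 + 96212·116 + 106091·746 + 51145·702 + 29008·613 = 207234570, so ȳ = 207234570/445038 ≈ 465.66.
Difference: 465.66 − 402 ≈ 63.66.

≈ 64 px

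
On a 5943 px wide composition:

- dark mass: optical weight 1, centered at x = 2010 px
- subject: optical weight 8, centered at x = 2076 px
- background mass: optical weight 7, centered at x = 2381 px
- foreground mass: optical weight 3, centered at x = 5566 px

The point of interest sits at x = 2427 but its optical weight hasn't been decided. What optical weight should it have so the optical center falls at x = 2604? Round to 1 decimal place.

w ≈ 14.2

Fixed elements: Σw = 1 + 8 + 7 + 3 = 19, Σw·x = 1·2010 + 8·2076 + 7·2381 + 3·5566 = 51983.
Set Σw·x/Σw = 2604: (51983 + 2427w) = 2604·(19 + w).
Rearranging, w·(2427 − 2604) = 2604·19 − 51983 = -2507, so w ≈ -2507/-177 = 14.16.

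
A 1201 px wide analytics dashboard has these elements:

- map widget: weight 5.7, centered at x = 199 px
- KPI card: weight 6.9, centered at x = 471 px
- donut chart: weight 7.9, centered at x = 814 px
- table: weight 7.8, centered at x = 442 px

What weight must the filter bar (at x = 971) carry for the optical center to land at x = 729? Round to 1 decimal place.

Existing Σw = 28.3 (5.7 + 6.9 + 7.9 + 7.8); existing moment 5.7·199 + 6.9·471 + 7.9·814 + 7.8·442 = 14262.4.
Set Σw·x/Σw = 729: (14262.4 + 971w) = 729·(28.3 + w).
Solving: w = (729·28.3 − 14262.4) / (971 − 729) = 6368.3 / 242 ≈ 26.32.

w ≈ 26.3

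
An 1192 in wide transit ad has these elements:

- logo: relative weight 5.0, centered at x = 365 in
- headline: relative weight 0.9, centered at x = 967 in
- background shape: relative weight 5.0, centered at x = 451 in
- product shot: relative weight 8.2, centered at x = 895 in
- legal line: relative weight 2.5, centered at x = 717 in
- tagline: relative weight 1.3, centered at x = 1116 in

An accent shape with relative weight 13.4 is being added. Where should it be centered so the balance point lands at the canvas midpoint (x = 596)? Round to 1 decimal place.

x ≈ 455.4

With the accent shape, Σw becomes 5.0 + 0.9 + 5.0 + 8.2 + 2.5 + 1.3 + 13.4 = 36.3.
x: target moment 36.3×596 = 21634.8; current 5.0·365 + 0.9·967 + 5.0·451 + 8.2·895 + 2.5·717 + 1.3·1116 = 15532.6; the accent shape supplies 6102.2, so x = 6102.2/13.4 ≈ 455.39.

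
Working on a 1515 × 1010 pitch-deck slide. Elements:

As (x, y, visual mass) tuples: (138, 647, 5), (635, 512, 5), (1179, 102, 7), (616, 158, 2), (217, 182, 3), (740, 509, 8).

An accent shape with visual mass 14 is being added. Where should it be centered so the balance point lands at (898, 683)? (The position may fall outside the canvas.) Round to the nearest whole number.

After adding the accent shape, total weight = 5 + 5 + 7 + 2 + 3 + 8 + 14 = 44.
x: target moment 44×898 = 39512; current 5·138 + 5·635 + 7·1179 + 2·616 + 3·217 + 8·740 = 19921; the accent shape supplies 19591, so x = 19591/14 ≈ 1399.36.
y: target moment 44×683 = 30052; current 5·647 + 5·512 + 7·102 + 2·158 + 3·182 + 8·509 = 11443; the accent shape supplies 18609, so y = 18609/14 ≈ 1329.21.

(1399, 1329)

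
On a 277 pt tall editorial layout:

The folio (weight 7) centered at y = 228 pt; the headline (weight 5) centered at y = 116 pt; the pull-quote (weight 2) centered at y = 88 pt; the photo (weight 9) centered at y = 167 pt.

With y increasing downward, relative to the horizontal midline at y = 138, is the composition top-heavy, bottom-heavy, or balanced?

bottom-heavy

Total weight = 7 + 5 + 2 + 9 = 23.
Σw·y = 7·228 + 5·116 + 2·88 + 9·167 = 3855, so ȳ = 3855/23 ≈ 167.61.
Since 167.6 is below (larger y than) 138, the composition reads bottom-heavy.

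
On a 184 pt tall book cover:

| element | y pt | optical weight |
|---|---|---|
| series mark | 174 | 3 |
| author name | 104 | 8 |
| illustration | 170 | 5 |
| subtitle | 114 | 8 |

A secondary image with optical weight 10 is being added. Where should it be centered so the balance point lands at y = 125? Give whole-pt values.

y ≈ 113

After adding the secondary image, total weight = 3 + 8 + 5 + 8 + 10 = 34.
y: target moment 34×125 = 4250; current 3·174 + 8·104 + 5·170 + 8·114 = 3116; the secondary image supplies 1134, so y = 1134/10 ≈ 113.40.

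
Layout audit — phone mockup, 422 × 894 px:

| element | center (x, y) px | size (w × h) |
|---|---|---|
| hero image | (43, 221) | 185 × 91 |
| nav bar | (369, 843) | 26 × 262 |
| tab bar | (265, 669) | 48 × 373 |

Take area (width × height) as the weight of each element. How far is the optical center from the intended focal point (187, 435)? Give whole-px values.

≈ 81 px

Areas → weights: hero image 185·91 = 16835, nav bar 26·262 = 6812, tab bar 48·373 = 17904; Σw = 41551.
Σw·x = 16835·43 + 6812·369 + 17904·265 = 7982093, so x̄ = 7982093/41551 ≈ 192.10.
Σw·y = 16835·221 + 6812·843 + 17904·669 = 21440827, so ȳ = 21440827/41551 ≈ 516.01.
Offset from (187, 435): Δx ≈ 5.10, Δy ≈ 81.01; distance = √(Δx² + Δy²) ≈ 81.17.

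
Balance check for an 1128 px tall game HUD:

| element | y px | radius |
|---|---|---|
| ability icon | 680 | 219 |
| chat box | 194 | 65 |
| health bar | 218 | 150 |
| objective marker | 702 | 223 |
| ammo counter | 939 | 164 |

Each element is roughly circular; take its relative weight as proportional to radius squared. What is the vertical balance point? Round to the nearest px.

r² weights: ability icon 219² = 47961, chat box 65² = 4225, health bar 150² = 22500, objective marker 223² = 49729, ammo counter 164² = 26896. Total = 151311.
y: (47961·680 + 4225·194 + 22500·218 + 49729·702 + 26896·939) / 151311 = 98503232 / 151311 ≈ 651.00

y ≈ 651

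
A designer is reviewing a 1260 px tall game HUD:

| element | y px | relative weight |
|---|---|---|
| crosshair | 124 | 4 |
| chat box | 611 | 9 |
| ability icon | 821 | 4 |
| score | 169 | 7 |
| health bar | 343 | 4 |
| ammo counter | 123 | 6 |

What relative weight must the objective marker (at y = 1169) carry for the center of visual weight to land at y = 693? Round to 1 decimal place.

w ≈ 23.1

Existing Σw = 34 (4 + 9 + 4 + 7 + 4 + 6); existing moment 4·124 + 9·611 + 4·821 + 7·169 + 4·343 + 6·123 = 12572.
For the centroid to hit 693: (12572 + w·1169) / (34 + w) = 693.
So w = (693·34 − 12572)/(1169 − 693) = 10990/476 ≈ 23.09.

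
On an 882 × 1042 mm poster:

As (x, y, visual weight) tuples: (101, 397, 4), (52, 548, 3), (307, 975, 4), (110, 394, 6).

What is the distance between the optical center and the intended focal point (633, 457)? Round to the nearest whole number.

Weights sum to 4 + 3 + 4 + 6 = 17.
Σw·x = 4·101 + 3·52 + 4·307 + 6·110 = 2448, so x̄ = 2448/17 ≈ 144.00.
Σw·y = 4·397 + 3·548 + 4·975 + 6·394 = 9496, so ȳ = 9496/17 ≈ 558.59.
Relative to (633, 457): Δ = (-489.00, 101.59); |Δ| = √(-489.00² + 101.59²) ≈ 499.44.

≈ 499 mm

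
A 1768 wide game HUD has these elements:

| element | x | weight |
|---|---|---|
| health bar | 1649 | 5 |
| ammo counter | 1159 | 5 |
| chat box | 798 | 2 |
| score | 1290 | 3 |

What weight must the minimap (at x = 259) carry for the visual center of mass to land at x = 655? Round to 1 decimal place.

Existing Σw = 15 (5 + 5 + 2 + 3); existing moment 5·1649 + 5·1159 + 2·798 + 3·1290 = 19506.
Balance at x = 655 requires (19506 + w·259) / (15 + w) = 655.
So w = (655·15 − 19506)/(259 − 655) = -9681/-396 ≈ 24.45.

w ≈ 24.4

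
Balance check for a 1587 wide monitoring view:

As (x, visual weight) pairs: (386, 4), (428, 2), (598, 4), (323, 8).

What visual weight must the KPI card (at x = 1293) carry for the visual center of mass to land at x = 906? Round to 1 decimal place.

w ≈ 23.1

Known weights sum to 4 + 2 + 4 + 8 = 18; their moment is 4·386 + 2·428 + 4·598 + 8·323 = 7376.
For the centroid to hit 906: (7376 + w·1293) / (18 + w) = 906.
Solving: w = (906·18 − 7376) / (1293 − 906) = 8932 / 387 ≈ 23.08.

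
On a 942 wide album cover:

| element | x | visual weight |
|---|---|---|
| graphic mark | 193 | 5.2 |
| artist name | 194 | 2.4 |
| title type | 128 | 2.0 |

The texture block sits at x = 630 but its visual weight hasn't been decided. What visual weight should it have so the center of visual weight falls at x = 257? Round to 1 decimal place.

Known weights sum to 5.2 + 2.4 + 2.0 = 9.6; their moment is 5.2·193 + 2.4·194 + 2.0·128 = 1725.2.
Set Σw·x/Σw = 257: (1725.2 + 630w) = 257·(9.6 + w).
Rearranging, w·(630 − 257) = 257·9.6 − 1725.2 = 742.0, so w ≈ 742.0/373 = 1.99.

w ≈ 2.0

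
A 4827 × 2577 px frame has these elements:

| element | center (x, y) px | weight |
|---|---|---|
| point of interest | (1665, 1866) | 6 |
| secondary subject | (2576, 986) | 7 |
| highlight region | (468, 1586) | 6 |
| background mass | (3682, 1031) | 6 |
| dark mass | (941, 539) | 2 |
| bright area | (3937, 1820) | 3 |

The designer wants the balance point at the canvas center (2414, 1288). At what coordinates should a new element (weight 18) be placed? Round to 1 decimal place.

(2736.5, 1193.7)

New total weight: (6 + 7 + 6 + 6 + 2 + 3) + 18 = 48.
x: need Σw·x = 48·2414 = 115872. Existing = 6·1665 + 7·2576 + 6·468 + 6·3682 + 2·941 + 3·3937 = 66615. Remainder 49257 / 18 ≈ 2736.50.
y: need Σw·y = 48·1288 = 61824. Existing = 6·1866 + 7·986 + 6·1586 + 6·1031 + 2·539 + 3·1820 = 40338. Remainder 21486 / 18 ≈ 1193.67.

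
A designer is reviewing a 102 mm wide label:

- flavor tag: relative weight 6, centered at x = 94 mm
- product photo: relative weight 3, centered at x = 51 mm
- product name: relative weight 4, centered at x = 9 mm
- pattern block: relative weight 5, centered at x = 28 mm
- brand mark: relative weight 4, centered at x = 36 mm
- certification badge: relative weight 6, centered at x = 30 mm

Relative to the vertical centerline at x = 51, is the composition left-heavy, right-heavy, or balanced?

Weights sum to 6 + 3 + 4 + 5 + 4 + 6 = 28.
x: moment 1217 / weight 28 ≈ 43.46
43.5 lies left of the midline 51, so the layout is left-heavy.

left-heavy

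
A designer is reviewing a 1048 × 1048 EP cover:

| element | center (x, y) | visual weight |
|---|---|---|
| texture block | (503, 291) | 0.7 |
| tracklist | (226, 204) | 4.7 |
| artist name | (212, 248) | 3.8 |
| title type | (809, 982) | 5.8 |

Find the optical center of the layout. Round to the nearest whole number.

Σw = 0.7 + 4.7 + 3.8 + 5.8 = 15.0.
x: (0.7·503 + 4.7·226 + 3.8·212 + 5.8·809) / 15.0 = 6912.1 / 15.0 ≈ 460.81
y: (0.7·291 + 4.7·204 + 3.8·248 + 5.8·982) / 15.0 = 7800.5 / 15.0 ≈ 520.03

(461, 520)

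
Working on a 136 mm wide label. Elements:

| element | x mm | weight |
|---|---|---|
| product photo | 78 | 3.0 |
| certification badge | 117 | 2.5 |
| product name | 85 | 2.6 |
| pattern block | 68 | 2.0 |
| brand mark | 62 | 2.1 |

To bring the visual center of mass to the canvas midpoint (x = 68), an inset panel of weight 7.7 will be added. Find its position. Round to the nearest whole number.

x ≈ 44

After adding the inset panel, total weight = 3.0 + 2.5 + 2.6 + 2.0 + 2.1 + 7.7 = 19.9.
Along x: (1013.7 + 7.7·x) / 19.9 = 68 (existing moment 3.0·78 + 2.5·117 + 2.6·85 + 2.0·68 + 2.1·62 = 1013.7) ⇒ x = (1353.2 − 1013.7) / 7.7 ≈ 44.09.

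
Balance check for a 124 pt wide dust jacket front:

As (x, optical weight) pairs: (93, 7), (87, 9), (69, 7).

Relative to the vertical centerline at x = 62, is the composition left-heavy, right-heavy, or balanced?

Σw = 7 + 9 + 7 = 23.
Σw·x = 7·93 + 9·87 + 7·69 = 1917, so x̄ = 1917/23 ≈ 83.35.
Since 83.3 is right of 62, the composition reads right-heavy.

right-heavy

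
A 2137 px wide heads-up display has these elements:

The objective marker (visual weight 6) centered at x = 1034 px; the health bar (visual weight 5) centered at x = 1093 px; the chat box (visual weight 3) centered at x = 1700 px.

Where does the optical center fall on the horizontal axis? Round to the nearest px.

Σw = 6 + 5 + 3 = 14.
x: (6·1034 + 5·1093 + 3·1700) / 14 = 16769 / 14 ≈ 1197.79

x ≈ 1198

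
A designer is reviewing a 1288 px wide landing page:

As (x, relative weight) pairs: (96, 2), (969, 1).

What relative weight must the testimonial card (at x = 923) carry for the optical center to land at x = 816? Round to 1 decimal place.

Known weights sum to 2 + 1 = 3; their moment is 2·96 + 1·969 = 1161.
For the centroid to hit 816: (1161 + w·923) / (3 + w) = 816.
Rearranging, w·(923 − 816) = 816·3 − 1161 = 1287, so w ≈ 1287/107 = 12.03.

w ≈ 12.0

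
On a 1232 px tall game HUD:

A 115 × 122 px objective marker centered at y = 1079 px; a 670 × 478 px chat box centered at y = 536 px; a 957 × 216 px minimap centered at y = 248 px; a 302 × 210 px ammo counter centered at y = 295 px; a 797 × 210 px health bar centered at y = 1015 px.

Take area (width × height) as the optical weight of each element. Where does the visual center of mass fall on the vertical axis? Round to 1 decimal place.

y ≈ 552.8

Taking area as weight: objective marker 115·122 = 14030, chat box 670·478 = 320260, minimap 957·216 = 206712, ammo counter 302·210 = 63420, health bar 797·210 = 167370. Sum 771792.
y-moment: 14030·1079 + 320260·536 + 206712·248 + 63420·295 + 167370·1015 = 426651756; centroid 426651756/771792 ≈ 552.81.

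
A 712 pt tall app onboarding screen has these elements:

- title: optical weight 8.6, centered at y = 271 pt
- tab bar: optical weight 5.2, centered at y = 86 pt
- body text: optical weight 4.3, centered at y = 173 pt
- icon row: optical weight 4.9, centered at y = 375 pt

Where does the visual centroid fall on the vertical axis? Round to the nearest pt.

y ≈ 233

Weights sum to 8.6 + 5.2 + 4.3 + 4.9 = 23.0.
y: (8.6·271 + 5.2·86 + 4.3·173 + 4.9·375) / 23.0 = 5359.2 / 23.0 ≈ 233.01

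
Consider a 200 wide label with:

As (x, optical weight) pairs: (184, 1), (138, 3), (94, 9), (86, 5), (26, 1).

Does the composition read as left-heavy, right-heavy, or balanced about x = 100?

balanced

Total weight = 1 + 3 + 9 + 5 + 1 = 19.
x-moment: 1·184 + 3·138 + 9·94 + 5·86 + 1·26 = 1900; centroid 1900/19 ≈ 100.00.
100.00 = 100 exactly: balanced.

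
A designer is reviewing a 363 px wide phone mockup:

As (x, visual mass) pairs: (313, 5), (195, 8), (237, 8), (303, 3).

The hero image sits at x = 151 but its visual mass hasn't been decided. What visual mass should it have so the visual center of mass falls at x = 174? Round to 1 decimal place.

Known weights sum to 5 + 8 + 8 + 3 = 24; their moment is 5·313 + 8·195 + 8·237 + 3·303 = 5930.
Set Σw·x/Σw = 174: (5930 + 151w) = 174·(24 + w).
Rearranging, w·(151 − 174) = 174·24 − 5930 = -1754, so w ≈ -1754/-23 = 76.26.

w ≈ 76.3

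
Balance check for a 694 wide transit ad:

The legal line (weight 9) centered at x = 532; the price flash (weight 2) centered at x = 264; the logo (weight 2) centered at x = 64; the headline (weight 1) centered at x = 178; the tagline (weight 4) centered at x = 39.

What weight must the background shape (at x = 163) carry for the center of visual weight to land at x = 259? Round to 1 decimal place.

Fixed elements: Σw = 9 + 2 + 2 + 1 + 4 = 18, Σw·x = 9·532 + 2·264 + 2·64 + 1·178 + 4·39 = 5778.
Balance at x = 259 requires (5778 + w·163) / (18 + w) = 259.
So w = (259·18 − 5778)/(163 − 259) = -1116/-96 ≈ 11.62.

w ≈ 11.6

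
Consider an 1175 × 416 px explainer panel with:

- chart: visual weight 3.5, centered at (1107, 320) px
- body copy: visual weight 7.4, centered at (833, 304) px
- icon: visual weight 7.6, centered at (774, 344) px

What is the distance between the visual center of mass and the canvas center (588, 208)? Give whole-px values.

Total weight = 3.5 + 7.4 + 7.6 = 18.5.
x: (3.5·1107 + 7.4·833 + 7.6·774) / 18.5 = 15921.1 / 18.5 ≈ 860.60
y: (3.5·320 + 7.4·304 + 7.6·344) / 18.5 = 5984.0 / 18.5 ≈ 323.46
Offset from (588, 208): Δx ≈ 272.60, Δy ≈ 115.46; distance = √(Δx² + Δy²) ≈ 296.04.

≈ 296 px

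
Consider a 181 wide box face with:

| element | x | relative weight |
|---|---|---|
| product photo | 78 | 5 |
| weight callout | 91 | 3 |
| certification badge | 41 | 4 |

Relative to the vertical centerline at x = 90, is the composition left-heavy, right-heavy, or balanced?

Σw = 5 + 3 + 4 = 12.
x-moment: 5·78 + 3·91 + 4·41 = 827; centroid 827/12 ≈ 68.92.
Since 68.9 is left of 90, the composition reads left-heavy.

left-heavy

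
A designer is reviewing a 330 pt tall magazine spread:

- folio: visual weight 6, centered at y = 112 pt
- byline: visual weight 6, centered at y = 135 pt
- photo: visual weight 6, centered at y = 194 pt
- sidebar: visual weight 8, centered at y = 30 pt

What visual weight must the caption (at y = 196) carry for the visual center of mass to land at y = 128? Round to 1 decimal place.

Fixed elements: Σw = 6 + 6 + 6 + 8 = 26, Σw·y = 6·112 + 6·135 + 6·194 + 8·30 = 2886.
For the centroid to hit 128: (2886 + w·196) / (26 + w) = 128.
Solving: w = (128·26 − 2886) / (196 − 128) = 442 / 68 ≈ 6.50.

w ≈ 6.5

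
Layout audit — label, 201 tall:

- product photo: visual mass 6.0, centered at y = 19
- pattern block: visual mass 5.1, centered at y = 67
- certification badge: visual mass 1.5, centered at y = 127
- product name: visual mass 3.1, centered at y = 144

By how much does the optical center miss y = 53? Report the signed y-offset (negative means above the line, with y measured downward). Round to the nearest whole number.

Σw = 6.0 + 5.1 + 1.5 + 3.1 = 15.7.
y-moment: 6.0·19 + 5.1·67 + 1.5·127 + 3.1·144 = 1092.6; centroid 1092.6/15.7 ≈ 69.59.
Difference: 69.59 − 53 ≈ 16.59.

≈ 17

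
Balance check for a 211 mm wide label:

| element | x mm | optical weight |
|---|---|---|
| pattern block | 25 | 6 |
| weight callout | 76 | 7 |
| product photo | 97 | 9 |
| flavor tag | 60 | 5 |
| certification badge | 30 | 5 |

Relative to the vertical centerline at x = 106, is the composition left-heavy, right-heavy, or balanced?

Total weight = 6 + 7 + 9 + 5 + 5 = 32.
Σw·x = 6·25 + 7·76 + 9·97 + 5·60 + 5·30 = 2005, so x̄ = 2005/32 ≈ 62.66.
Since 62.7 is left of 106, the composition reads left-heavy.

left-heavy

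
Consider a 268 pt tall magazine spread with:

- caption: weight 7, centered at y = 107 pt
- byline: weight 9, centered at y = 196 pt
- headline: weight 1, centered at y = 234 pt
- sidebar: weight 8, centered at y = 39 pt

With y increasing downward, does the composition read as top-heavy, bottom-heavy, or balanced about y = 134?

Σw = 7 + 9 + 1 + 8 = 25.
Σw·y = 7·107 + 9·196 + 1·234 + 8·39 = 3059, so ȳ = 3059/25 ≈ 122.36.
122.4 lies above (smaller y than) the midline 134, so the layout is top-heavy.

top-heavy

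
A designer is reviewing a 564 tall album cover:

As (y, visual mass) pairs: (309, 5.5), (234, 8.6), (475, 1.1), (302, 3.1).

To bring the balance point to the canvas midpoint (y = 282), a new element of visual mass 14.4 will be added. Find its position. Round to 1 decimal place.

New total weight: (5.5 + 8.6 + 1.1 + 3.1) + 14.4 = 32.7.
Along y: (5170.6 + 14.4·y) / 32.7 = 282 (existing moment 5.5·309 + 8.6·234 + 1.1·475 + 3.1·302 = 5170.6) ⇒ y = (9221.4 − 5170.6) / 14.4 ≈ 281.31.

y ≈ 281.3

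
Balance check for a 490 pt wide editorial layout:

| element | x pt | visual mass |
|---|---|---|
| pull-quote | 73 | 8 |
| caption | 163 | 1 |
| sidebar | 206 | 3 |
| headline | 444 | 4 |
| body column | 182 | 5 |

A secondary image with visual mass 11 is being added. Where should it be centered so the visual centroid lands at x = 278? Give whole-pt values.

x ≈ 440

After adding the secondary image, total weight = 8 + 1 + 3 + 4 + 5 + 11 = 32.
Along x: (4051 + 11·x) / 32 = 278 (existing moment 8·73 + 1·163 + 3·206 + 4·444 + 5·182 = 4051) ⇒ x = (8896 − 4051) / 11 ≈ 440.45.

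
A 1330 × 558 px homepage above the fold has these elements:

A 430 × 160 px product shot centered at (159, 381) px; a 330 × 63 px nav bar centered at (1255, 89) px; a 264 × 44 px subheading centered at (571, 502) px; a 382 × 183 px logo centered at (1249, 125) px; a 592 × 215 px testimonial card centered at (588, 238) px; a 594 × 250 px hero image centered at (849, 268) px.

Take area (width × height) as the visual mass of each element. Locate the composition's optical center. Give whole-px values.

(743, 252)

Areas: product shot 430·160 = 68800, nav bar 330·63 = 20790, subheading 264·44 = 11616, logo 382·183 = 69906, testimonial card 592·215 = 127280, hero image 594·250 = 148500. Total weight = 446892.
x: moment 331893120 / weight 446892 ≈ 742.67
y: moment 112723232 / weight 446892 ≈ 252.24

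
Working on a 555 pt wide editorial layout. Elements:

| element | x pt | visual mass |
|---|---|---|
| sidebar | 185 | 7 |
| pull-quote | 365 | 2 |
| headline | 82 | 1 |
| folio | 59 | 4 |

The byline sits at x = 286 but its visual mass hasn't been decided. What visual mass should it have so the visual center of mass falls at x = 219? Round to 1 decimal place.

w ≈ 10.8

Known weights sum to 7 + 2 + 1 + 4 = 14; their moment is 7·185 + 2·365 + 1·82 + 4·59 = 2343.
For the centroid to hit 219: (2343 + w·286) / (14 + w) = 219.
So w = (219·14 − 2343)/(286 − 219) = 723/67 ≈ 10.79.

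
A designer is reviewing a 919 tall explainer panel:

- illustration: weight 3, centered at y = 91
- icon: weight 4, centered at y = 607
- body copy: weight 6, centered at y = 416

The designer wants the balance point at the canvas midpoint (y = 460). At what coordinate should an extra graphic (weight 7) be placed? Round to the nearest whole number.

New total weight: (3 + 4 + 6) + 7 = 20.
Along y: (5197 + 7·y) / 20 = 460 (existing moment 3·91 + 4·607 + 6·416 = 5197) ⇒ y = (9200 − 5197) / 7 ≈ 571.86.

y ≈ 572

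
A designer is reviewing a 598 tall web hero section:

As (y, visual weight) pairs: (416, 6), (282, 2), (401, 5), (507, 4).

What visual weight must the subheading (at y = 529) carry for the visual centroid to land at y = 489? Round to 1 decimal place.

Known weights sum to 6 + 2 + 5 + 4 = 17; their moment is 6·416 + 2·282 + 5·401 + 4·507 = 7093.
Set Σw·y/Σw = 489: (7093 + 529w) = 489·(17 + w).
So w = (489·17 − 7093)/(529 − 489) = 1220/40 ≈ 30.50.

w ≈ 30.5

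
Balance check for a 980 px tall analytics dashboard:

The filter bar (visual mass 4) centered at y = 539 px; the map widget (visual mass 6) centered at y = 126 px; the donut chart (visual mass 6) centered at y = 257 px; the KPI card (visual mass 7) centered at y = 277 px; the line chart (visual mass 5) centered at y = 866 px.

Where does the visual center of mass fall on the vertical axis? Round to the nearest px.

Σw = 4 + 6 + 6 + 7 + 5 = 28.
y: (4·539 + 6·126 + 6·257 + 7·277 + 5·866) / 28 = 10723 / 28 ≈ 382.96

y ≈ 383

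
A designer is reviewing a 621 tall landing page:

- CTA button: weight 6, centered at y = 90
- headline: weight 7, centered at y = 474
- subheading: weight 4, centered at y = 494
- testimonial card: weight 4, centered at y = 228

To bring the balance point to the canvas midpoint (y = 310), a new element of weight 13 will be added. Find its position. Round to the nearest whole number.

y ≈ 292

After adding the new element, total weight = 6 + 7 + 4 + 4 + 13 = 34.
y: need Σw·y = 34·310 = 10540. Existing = 6·90 + 7·474 + 4·494 + 4·228 = 6746. Remainder 3794 / 13 ≈ 291.85.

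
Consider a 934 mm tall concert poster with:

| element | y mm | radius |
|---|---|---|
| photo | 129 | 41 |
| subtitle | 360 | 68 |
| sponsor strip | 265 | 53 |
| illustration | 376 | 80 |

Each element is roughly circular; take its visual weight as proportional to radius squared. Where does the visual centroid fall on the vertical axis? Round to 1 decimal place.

Weights ∝ r²: photo 41² = 1681, subtitle 68² = 4624, sponsor strip 53² = 2809, illustration 80² = 6400; Σw = 15514.
Σw·y = 1681·129 + 4624·360 + 2809·265 + 6400·376 = 5032274, so ȳ = 5032274/15514 ≈ 324.37.

y ≈ 324.4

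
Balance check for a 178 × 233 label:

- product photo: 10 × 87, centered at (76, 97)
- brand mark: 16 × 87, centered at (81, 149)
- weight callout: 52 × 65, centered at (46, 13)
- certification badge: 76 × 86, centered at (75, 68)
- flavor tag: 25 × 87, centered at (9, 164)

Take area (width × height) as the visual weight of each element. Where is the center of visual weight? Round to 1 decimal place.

(58.8, 79.2)

Taking area as weight: product photo 10·87 = 870, brand mark 16·87 = 1392, weight callout 52·65 = 3380, certification badge 76·86 = 6536, flavor tag 25·87 = 2175. Sum 14353.
x-moment: 870·76 + 1392·81 + 3380·46 + 6536·75 + 2175·9 = 844127; centroid 844127/14353 ≈ 58.81.
y-moment: 870·97 + 1392·149 + 3380·13 + 6536·68 + 2175·164 = 1136886; centroid 1136886/14353 ≈ 79.21.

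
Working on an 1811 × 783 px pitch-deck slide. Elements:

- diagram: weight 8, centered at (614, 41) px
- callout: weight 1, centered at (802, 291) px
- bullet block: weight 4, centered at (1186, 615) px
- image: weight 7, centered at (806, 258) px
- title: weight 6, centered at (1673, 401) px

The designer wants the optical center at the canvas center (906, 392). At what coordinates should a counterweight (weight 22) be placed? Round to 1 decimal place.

After adding the counterweight, total weight = 8 + 1 + 4 + 7 + 6 + 22 = 48.
Along x: (26138 + 22·x) / 48 = 906 (existing moment 8·614 + 1·802 + 4·1186 + 7·806 + 6·1673 = 26138) ⇒ x = (43488 − 26138) / 22 ≈ 788.64.
Along y: (7291 + 22·y) / 48 = 392 (existing moment 8·41 + 1·291 + 4·615 + 7·258 + 6·401 = 7291) ⇒ y = (18816 − 7291) / 22 ≈ 523.86.

(788.6, 523.9)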